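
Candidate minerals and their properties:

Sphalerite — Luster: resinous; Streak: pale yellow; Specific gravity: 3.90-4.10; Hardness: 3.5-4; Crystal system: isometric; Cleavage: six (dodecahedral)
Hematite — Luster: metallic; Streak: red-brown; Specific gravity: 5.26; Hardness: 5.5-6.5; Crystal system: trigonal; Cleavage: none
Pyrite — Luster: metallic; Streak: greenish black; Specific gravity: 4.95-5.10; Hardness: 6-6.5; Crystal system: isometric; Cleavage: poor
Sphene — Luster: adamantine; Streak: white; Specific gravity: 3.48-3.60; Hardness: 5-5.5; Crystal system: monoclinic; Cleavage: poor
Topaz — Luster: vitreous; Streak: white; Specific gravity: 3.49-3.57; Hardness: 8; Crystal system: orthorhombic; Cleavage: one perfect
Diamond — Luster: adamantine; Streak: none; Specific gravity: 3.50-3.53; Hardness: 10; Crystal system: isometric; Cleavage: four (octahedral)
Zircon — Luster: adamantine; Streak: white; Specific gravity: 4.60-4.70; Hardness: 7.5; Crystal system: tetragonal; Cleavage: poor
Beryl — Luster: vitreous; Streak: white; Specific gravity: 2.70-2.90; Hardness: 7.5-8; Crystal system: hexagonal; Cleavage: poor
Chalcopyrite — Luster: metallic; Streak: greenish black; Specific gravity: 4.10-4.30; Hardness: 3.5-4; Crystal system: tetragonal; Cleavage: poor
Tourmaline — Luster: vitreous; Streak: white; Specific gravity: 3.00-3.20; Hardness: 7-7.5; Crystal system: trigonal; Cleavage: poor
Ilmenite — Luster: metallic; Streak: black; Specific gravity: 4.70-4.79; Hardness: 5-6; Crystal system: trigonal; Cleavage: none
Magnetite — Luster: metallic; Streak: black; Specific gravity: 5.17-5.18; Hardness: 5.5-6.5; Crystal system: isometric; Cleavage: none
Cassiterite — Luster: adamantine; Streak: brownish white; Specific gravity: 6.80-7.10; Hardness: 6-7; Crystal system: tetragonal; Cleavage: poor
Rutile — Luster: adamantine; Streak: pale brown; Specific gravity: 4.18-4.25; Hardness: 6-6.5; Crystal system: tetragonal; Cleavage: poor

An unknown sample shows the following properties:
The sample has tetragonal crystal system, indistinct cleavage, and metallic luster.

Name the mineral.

Chalcopyrite

Tetragonal crystal system: only Zircon, Chalcopyrite, Cassiterite, Rutile remain.
Indistinct cleavage: consistent with all remaining minerals.
Metallic luster: narrows the field to Chalcopyrite.
Chalcopyrite is the sole remaining match.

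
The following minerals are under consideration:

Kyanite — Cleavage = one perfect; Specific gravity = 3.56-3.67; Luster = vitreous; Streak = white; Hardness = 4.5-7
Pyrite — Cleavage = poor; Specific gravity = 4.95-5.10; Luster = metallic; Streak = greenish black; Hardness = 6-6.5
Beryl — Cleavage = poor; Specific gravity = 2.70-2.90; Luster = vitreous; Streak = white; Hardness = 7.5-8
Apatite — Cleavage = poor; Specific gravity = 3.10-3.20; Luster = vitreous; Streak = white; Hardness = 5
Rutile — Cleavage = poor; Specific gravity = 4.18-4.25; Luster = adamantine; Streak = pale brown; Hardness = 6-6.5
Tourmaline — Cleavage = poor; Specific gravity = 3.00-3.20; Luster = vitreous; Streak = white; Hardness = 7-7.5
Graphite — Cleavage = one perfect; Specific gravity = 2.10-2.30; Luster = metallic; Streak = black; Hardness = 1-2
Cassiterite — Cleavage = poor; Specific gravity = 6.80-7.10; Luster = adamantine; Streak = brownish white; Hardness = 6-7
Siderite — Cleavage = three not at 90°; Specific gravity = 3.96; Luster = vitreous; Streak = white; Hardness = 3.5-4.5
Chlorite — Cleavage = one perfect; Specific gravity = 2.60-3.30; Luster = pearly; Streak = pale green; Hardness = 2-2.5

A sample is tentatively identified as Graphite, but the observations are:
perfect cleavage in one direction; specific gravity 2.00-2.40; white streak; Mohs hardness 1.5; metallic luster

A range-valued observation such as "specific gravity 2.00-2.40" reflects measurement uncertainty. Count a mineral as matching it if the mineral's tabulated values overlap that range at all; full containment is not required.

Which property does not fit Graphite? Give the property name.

streak

Perfect cleavage in one direction: Graphite has cleavage one perfect — consistent.
Specific gravity 2.00-2.40: Graphite has SG 2.10-2.30 — consistent.
White streak: Graphite has black streak — outside the reference range.
Mohs hardness 1.5: Graphite has hardness 1-2 — consistent.
Metallic luster: Graphite has metallic luster — consistent.
Everything matches except the streak.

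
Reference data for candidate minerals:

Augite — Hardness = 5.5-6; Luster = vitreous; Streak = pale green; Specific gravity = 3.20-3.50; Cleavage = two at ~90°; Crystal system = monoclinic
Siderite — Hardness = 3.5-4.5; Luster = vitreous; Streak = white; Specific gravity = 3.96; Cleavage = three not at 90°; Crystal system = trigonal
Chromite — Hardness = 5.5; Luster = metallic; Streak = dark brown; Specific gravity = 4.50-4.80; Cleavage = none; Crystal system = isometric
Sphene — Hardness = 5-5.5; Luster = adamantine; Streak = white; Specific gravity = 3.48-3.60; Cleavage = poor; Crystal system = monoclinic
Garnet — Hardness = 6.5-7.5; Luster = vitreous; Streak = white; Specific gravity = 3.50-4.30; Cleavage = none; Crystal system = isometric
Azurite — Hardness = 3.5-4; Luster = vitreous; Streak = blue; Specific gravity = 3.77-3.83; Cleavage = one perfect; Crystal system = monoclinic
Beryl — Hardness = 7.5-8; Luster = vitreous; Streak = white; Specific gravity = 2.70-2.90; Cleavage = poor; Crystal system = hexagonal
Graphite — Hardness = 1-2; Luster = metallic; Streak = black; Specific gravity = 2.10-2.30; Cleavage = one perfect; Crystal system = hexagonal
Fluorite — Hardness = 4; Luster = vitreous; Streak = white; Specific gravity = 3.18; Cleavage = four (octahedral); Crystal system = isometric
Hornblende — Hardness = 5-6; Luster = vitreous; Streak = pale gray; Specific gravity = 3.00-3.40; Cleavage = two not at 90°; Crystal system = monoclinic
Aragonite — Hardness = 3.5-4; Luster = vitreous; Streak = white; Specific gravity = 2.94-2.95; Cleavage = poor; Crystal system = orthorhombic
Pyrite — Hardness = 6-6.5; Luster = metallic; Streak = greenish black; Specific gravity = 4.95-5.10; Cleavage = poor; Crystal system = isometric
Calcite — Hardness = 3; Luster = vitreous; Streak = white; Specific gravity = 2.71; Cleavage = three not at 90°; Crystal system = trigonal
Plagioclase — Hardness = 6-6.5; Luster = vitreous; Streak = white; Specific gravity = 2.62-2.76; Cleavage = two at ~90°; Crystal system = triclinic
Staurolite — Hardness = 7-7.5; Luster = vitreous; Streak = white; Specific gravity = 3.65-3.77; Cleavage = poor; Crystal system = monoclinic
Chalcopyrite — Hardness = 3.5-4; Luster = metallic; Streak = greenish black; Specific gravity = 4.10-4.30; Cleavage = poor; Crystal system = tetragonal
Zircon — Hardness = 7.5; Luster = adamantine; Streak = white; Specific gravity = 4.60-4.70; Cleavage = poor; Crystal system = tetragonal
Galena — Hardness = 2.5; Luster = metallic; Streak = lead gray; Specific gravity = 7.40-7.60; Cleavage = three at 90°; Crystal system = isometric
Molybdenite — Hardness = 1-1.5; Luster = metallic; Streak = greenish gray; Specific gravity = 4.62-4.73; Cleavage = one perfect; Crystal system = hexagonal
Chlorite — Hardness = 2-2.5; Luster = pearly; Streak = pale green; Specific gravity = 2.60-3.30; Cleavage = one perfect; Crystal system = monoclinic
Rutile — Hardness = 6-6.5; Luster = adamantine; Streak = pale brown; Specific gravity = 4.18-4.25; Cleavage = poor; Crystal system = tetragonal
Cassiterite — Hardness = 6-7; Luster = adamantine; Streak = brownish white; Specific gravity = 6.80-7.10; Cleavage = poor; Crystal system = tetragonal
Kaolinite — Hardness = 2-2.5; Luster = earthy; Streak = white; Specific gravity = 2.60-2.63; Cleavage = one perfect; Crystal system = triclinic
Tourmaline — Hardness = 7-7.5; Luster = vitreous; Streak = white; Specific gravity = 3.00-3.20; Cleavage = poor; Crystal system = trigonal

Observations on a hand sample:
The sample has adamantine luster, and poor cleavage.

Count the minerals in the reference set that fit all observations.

4

Adamantine luster: leaves Sphene, Zircon, Rutile, Cassiterite.
Poor cleavage: all remaining candidates fit.
Consistent with every observation: Cassiterite, Rutile, Sphene, Zircon.
That is 4 minerals.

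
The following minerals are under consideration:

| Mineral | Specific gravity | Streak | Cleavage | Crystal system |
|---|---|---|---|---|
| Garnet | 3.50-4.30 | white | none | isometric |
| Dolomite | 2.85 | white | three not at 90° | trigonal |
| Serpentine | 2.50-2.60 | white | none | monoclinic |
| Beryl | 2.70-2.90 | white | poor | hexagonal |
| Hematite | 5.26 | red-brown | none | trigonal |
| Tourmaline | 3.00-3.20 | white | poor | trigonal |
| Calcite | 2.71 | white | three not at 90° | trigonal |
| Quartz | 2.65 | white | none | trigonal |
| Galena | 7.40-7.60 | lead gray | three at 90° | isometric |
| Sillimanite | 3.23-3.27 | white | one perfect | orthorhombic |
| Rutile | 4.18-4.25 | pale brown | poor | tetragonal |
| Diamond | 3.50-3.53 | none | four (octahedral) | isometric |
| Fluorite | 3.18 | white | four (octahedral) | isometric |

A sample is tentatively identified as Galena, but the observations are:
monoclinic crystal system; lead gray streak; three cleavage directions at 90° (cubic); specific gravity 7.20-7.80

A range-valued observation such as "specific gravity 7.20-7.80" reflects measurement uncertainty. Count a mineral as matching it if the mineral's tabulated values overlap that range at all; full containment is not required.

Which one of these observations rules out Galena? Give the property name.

crystal system

Monoclinic crystal system: Galena has isometric system — inconsistent.
Lead gray streak: Galena has lead gray streak — within range.
Three cleavage directions at 90° (cubic): Galena has cleavage three at 90° — within range.
Specific gravity 7.20-7.80: Galena has SG 7.40-7.60 — within range.
Everything matches except the crystal system.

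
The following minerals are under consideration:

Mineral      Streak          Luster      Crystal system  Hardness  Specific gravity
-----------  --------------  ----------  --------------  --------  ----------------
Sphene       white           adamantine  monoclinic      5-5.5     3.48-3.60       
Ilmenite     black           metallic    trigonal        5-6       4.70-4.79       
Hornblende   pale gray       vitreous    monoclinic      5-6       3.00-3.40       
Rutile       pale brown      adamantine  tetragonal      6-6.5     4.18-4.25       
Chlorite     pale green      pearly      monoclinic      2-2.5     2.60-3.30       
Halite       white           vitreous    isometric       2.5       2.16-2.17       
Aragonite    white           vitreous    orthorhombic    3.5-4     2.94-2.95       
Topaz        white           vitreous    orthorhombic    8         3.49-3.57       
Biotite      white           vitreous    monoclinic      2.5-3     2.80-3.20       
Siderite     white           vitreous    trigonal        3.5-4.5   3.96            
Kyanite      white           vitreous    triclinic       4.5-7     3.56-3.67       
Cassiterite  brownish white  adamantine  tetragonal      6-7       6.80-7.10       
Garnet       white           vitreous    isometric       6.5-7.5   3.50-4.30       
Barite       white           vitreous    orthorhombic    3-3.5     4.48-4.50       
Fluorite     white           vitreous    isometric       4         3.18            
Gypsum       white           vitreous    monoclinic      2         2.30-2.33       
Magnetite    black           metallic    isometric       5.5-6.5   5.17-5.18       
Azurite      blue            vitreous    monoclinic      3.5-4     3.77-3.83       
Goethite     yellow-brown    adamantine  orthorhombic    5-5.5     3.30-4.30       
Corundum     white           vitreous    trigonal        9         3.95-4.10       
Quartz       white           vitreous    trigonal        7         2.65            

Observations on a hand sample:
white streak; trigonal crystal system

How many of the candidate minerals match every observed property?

3

White streak — leaves Sphene, Halite, Aragonite, Topaz, Biotite, Siderite, Kyanite, Garnet, Barite, Fluorite, Gypsum, Corundum, Quartz.
Trigonal crystal system — Siderite, Corundum, Quartz remain.
Remaining candidates: Corundum, Quartz, Siderite.
That is 3 minerals.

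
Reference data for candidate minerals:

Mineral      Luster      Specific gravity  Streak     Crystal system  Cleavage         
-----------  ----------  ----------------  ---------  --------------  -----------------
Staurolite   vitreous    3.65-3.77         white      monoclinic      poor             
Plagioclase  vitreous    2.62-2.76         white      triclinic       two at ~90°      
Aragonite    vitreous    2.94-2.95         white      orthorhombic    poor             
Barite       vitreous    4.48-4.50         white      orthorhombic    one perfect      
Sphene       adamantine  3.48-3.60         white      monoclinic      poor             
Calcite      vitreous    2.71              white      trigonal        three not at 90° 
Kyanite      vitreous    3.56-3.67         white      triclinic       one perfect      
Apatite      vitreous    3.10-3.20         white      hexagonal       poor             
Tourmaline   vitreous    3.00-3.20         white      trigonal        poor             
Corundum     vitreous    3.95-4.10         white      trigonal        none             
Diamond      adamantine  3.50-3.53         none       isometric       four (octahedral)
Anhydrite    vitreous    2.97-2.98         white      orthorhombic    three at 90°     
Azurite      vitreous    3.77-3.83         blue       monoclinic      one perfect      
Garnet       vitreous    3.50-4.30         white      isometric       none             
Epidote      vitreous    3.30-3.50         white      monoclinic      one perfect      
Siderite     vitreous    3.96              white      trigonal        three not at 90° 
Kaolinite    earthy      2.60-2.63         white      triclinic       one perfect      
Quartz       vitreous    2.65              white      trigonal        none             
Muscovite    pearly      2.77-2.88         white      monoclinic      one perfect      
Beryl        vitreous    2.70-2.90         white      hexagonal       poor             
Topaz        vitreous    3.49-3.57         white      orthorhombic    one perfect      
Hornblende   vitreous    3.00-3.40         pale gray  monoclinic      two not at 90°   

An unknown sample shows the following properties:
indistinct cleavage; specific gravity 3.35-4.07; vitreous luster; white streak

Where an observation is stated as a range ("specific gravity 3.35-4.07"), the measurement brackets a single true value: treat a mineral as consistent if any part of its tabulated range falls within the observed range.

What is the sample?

Staurolite

Indistinct cleavage: narrows the field to Staurolite, Aragonite, Sphene, Apatite, Tourmaline, Beryl.
Specific gravity 3.35-4.07: narrows the field to Staurolite, Sphene.
Vitreous luster eliminates Sphene.
White streak: consistent with all remaining minerals.
Only Staurolite satisfies all observations.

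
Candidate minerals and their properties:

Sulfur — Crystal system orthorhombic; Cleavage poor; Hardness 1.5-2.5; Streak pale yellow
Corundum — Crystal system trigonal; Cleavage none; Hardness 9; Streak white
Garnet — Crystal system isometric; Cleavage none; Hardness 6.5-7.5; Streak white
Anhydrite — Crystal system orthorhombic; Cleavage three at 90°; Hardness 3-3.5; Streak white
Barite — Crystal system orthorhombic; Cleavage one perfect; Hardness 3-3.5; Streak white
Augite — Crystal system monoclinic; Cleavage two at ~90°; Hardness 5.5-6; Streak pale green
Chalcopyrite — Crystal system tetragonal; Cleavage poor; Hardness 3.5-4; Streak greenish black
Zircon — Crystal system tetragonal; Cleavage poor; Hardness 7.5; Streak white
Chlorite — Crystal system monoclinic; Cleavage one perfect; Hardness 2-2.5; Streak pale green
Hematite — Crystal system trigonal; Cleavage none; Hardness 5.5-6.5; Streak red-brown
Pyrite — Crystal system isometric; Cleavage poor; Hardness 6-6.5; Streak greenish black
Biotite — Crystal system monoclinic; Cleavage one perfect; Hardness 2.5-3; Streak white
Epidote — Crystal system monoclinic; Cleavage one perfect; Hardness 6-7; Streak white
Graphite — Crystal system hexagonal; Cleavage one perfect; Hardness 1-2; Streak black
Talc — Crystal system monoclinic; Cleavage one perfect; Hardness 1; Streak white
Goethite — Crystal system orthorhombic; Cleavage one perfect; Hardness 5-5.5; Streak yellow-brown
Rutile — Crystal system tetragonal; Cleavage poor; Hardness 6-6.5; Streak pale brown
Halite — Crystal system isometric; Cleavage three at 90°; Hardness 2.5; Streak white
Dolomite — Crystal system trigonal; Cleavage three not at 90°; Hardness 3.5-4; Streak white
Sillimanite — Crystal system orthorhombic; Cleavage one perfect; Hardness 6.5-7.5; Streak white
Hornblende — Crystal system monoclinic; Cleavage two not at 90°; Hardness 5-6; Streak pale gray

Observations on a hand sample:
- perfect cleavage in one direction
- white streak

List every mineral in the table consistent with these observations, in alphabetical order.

Barite, Biotite, Epidote, Sillimanite, Talc

Perfect cleavage in one direction — Barite, Chlorite, Biotite, Epidote, Graphite, Talc, Goethite, Sillimanite remain.
White streak is inconsistent with Chlorite, Graphite, Goethite.
The minerals that satisfy all observations are Barite, Biotite, Epidote, Sillimanite, Talc.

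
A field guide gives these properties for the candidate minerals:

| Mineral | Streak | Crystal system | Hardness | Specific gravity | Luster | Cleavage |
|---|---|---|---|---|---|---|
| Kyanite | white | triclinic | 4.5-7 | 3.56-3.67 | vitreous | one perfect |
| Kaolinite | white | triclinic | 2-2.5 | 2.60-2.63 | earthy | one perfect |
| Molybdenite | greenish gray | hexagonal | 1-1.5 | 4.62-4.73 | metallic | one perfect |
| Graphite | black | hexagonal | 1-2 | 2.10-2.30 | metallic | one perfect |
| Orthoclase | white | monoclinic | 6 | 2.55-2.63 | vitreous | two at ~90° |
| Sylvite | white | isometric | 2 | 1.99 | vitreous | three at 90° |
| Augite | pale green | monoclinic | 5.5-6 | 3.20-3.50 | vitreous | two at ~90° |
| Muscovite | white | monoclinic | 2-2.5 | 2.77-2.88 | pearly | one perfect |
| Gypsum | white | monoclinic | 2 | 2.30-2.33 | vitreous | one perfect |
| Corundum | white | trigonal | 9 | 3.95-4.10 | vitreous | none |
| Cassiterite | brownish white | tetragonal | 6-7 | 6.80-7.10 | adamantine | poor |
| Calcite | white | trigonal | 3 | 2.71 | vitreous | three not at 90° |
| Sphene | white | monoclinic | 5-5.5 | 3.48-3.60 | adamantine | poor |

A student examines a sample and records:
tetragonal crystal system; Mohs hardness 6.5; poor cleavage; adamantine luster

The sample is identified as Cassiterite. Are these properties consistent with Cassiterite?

Tetragonal crystal system — fits Cassiterite (tetragonal system).
Mohs hardness 6.5 — fits Cassiterite (hardness 6-7).
Poor cleavage — fits Cassiterite (cleavage poor).
Adamantine luster — fits Cassiterite (adamantine luster).
Every observed property is compatible with the reference values for Cassiterite.

Consistent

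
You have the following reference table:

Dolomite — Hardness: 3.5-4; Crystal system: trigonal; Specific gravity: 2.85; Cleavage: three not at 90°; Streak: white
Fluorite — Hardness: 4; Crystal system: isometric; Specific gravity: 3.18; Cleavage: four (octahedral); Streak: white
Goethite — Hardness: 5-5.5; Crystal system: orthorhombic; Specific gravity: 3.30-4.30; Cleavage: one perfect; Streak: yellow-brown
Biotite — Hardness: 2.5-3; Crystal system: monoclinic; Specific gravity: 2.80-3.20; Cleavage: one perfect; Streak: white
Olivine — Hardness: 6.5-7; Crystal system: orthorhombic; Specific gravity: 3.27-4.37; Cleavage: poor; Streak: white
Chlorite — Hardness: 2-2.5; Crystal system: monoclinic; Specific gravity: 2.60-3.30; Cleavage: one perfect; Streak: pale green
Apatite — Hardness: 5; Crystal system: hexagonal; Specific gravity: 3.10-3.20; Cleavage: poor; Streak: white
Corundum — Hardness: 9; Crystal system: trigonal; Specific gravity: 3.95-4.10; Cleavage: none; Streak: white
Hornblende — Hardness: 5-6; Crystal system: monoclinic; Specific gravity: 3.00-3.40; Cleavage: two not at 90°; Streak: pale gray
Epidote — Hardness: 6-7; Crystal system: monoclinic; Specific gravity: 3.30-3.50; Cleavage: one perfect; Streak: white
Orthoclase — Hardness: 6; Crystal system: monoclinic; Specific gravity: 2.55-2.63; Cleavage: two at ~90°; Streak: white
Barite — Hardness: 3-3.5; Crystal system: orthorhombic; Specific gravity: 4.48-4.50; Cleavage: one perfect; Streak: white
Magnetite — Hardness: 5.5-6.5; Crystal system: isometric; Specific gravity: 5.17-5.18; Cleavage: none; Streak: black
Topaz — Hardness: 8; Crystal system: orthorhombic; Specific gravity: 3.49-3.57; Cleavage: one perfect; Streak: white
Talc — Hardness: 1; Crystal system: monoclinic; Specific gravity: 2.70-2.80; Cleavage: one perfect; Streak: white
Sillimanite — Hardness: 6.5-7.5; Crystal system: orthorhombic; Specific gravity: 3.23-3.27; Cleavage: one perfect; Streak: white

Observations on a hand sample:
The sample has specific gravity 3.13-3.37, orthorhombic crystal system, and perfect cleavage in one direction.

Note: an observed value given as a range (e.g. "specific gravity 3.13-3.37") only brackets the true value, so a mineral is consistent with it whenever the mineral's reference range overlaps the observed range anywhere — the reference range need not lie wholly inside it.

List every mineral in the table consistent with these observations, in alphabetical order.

Specific gravity 3.13-3.37 — leaves Fluorite, Goethite, Biotite, Olivine, Chlorite, Apatite, Hornblende, Epidote, Sillimanite.
Orthorhombic crystal system — narrows the field to Goethite, Olivine, Sillimanite.
Perfect cleavage in one direction excludes Olivine.
Remaining candidates: Goethite, Sillimanite.

Goethite, Sillimanite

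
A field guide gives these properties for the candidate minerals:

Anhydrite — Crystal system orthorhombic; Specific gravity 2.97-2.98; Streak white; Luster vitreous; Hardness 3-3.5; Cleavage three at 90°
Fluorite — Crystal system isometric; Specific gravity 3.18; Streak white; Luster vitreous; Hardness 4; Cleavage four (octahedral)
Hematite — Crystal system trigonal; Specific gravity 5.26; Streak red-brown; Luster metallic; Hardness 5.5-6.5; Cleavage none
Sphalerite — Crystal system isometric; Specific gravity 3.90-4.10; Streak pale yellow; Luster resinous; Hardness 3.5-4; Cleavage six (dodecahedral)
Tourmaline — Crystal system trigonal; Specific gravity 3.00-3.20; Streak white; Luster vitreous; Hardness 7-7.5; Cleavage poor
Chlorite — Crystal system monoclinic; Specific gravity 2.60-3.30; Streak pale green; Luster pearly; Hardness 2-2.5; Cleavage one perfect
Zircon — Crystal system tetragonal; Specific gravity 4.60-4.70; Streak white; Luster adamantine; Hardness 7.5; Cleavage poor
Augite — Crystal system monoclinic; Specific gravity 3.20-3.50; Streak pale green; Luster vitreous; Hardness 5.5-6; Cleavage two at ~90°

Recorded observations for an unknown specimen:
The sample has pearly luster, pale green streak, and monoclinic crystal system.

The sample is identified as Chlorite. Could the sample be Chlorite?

Consistent

Pearly luster — fits Chlorite (pearly luster).
Pale green streak — fits Chlorite (pale green streak).
Monoclinic crystal system — fits Chlorite (monoclinic system).
All observations are consistent with the tabulated values for Chlorite.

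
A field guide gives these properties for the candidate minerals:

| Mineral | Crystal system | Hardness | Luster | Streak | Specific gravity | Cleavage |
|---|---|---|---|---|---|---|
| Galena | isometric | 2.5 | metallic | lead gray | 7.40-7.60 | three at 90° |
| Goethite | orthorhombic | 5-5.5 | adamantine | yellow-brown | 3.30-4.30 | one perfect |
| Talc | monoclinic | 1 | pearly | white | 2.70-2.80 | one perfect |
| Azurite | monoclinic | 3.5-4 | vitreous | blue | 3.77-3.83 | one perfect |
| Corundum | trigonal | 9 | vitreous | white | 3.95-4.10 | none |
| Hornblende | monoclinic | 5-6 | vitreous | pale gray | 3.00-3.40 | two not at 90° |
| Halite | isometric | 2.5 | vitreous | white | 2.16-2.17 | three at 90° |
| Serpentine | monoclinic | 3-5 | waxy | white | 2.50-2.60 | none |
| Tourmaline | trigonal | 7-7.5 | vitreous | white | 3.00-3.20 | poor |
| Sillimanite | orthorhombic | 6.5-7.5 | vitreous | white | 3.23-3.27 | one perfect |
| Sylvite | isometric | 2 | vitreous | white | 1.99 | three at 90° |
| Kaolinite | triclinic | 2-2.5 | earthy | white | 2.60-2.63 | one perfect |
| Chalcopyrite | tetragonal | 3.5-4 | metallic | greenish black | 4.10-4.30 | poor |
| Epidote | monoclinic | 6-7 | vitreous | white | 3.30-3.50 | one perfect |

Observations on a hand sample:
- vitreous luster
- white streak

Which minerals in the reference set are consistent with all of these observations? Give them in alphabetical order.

Corundum, Epidote, Halite, Sillimanite, Sylvite, Tourmaline

Vitreous luster eliminates Galena, Goethite, Talc, Serpentine, Kaolinite, Chalcopyrite.
White streak rules out Azurite, Hornblende.
Consistent with every observation: Corundum, Epidote, Halite, Sillimanite, Sylvite, Tourmaline.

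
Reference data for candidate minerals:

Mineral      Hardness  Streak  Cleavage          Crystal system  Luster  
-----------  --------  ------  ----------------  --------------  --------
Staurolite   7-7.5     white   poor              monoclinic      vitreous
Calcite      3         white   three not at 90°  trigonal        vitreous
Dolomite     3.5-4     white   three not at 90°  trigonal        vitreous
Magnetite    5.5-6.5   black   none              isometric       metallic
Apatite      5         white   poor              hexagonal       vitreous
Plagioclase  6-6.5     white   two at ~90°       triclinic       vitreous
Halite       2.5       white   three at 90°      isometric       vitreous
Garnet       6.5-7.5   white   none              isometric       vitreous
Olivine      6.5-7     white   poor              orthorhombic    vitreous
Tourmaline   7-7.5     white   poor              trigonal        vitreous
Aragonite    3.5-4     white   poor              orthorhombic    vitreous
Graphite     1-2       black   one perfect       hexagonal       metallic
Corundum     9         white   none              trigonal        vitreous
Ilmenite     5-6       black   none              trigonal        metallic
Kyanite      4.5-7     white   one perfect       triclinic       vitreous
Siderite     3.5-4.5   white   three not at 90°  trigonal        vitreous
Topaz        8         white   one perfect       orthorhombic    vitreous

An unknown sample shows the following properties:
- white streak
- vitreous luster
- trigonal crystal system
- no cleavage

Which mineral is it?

White streak eliminates Magnetite, Graphite, Ilmenite.
Vitreous luster — consistent with all remaining minerals.
Trigonal crystal system — only Calcite, Dolomite, Tourmaline, Corundum, Siderite remain.
No cleavage — Corundum remains.
The only mineral consistent with every observation is Corundum.

Corundum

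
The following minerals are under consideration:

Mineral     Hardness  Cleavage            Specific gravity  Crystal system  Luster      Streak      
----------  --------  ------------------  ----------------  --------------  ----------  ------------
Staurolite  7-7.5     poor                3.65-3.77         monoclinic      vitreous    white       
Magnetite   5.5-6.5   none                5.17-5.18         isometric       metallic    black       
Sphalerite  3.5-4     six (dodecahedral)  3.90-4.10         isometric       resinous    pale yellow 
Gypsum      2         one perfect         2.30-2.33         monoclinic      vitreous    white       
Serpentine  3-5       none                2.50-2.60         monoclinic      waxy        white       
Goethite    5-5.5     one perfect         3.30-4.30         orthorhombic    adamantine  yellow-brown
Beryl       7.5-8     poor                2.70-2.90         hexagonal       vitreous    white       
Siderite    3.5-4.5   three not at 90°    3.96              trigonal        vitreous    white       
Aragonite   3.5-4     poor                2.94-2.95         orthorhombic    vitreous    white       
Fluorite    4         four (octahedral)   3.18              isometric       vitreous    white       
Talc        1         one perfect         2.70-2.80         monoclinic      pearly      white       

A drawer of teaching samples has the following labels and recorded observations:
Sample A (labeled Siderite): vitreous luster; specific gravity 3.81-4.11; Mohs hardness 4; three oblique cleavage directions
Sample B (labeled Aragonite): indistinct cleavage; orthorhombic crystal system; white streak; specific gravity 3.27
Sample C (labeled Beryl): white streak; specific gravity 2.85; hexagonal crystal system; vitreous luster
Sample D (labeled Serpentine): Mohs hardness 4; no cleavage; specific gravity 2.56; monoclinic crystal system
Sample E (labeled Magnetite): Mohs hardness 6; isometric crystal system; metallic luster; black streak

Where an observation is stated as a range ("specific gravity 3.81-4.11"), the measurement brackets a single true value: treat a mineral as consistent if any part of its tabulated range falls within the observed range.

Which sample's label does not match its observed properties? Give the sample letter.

Sample A: observations are consistent with Siderite.
Sample B: Aragonite has SG 2.94-2.95, but the record shows specific gravity 3.27 — this label is wrong.
Sample C: observations are consistent with Beryl.
Sample D: observations are consistent with Serpentine.
Sample E: observations are consistent with Magnetite.
Only sample B is inconsistent with its label.

B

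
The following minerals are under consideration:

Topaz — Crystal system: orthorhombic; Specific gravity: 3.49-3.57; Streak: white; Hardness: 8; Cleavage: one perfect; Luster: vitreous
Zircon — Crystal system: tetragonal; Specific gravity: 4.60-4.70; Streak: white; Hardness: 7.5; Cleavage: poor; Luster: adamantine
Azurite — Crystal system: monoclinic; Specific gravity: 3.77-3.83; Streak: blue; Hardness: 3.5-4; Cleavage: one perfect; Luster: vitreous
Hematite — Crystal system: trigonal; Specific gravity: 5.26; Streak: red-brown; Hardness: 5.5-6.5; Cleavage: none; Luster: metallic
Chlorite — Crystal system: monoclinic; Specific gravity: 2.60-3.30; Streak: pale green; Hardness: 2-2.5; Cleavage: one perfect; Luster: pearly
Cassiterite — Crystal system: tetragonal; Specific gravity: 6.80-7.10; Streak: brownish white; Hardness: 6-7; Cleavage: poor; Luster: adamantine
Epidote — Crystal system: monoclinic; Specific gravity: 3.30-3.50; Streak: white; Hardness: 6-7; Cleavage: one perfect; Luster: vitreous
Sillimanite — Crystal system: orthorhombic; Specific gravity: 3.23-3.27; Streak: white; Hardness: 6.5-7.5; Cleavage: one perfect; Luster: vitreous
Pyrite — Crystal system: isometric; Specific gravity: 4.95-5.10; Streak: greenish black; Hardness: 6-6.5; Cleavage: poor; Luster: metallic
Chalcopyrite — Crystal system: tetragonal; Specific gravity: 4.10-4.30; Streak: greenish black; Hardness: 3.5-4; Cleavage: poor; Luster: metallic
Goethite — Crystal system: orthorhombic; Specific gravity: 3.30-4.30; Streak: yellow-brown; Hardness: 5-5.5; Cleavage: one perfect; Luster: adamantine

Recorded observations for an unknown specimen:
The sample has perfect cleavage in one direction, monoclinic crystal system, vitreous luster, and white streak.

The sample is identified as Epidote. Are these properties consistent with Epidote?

Consistent

Perfect cleavage in one direction — fits Epidote (cleavage one perfect).
Monoclinic crystal system — fits Epidote (monoclinic system).
Vitreous luster — fits Epidote (vitreous luster).
White streak — fits Epidote (white streak).
Nothing contradicts Epidote.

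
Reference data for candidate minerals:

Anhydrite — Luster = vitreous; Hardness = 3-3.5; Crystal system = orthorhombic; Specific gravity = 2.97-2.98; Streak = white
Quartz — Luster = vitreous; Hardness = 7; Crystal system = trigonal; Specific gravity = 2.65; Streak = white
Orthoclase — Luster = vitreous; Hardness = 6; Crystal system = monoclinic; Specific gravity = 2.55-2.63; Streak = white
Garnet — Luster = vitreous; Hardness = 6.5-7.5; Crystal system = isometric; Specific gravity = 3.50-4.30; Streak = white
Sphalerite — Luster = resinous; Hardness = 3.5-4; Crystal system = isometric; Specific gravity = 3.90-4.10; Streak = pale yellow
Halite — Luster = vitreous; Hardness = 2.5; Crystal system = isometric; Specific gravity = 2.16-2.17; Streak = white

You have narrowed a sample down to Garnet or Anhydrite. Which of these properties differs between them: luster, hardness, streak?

hardness

Luster: both vitreous — identical.
Hardness: Garnet 6.5-7.5, Anhydrite 3-3.5 — these differ.
Streak: both white — identical.
Of the listed properties, hardness is the one that separates them.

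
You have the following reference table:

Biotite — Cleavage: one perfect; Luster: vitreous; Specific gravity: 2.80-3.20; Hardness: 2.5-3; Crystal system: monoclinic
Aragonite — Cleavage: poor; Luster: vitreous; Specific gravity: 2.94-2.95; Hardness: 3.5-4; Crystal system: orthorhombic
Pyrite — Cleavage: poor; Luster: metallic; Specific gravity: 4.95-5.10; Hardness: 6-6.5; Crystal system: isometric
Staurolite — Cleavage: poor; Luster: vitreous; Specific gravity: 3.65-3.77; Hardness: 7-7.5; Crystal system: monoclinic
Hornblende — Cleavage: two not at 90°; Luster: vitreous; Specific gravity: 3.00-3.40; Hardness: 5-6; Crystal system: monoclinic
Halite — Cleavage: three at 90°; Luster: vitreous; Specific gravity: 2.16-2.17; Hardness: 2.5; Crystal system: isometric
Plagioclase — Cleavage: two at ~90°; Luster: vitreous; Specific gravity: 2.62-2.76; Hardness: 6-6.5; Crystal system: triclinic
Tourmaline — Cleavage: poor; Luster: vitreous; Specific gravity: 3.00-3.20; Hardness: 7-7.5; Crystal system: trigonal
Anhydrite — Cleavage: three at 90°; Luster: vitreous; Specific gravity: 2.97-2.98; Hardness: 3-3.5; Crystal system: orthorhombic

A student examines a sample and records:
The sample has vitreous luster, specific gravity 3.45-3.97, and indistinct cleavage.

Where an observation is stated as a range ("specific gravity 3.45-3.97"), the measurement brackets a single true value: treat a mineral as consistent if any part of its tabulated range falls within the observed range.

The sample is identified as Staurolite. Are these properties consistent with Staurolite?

Yes

Vitreous luster — fits Staurolite (vitreous luster).
Specific gravity 3.45-3.97 — fits Staurolite (SG 3.65-3.77).
Indistinct cleavage — fits Staurolite (cleavage poor).
Nothing contradicts Staurolite.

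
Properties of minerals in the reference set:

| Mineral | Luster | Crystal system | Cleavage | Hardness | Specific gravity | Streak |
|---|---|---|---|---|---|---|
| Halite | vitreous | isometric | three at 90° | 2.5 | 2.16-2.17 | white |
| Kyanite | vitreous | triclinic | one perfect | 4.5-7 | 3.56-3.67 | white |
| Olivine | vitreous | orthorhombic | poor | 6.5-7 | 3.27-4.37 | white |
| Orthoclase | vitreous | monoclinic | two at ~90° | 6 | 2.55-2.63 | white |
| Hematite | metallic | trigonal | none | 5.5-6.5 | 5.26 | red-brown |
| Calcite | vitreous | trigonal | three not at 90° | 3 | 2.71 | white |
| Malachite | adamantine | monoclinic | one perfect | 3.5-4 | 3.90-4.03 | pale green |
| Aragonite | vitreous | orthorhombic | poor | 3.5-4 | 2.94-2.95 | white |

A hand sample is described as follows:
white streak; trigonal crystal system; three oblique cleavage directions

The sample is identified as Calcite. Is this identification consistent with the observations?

White streak — agrees with Calcite (white streak).
Trigonal crystal system — agrees with Calcite (trigonal system).
Three oblique cleavage directions — agrees with Calcite (cleavage three not at 90°).
Nothing contradicts Calcite.

Consistent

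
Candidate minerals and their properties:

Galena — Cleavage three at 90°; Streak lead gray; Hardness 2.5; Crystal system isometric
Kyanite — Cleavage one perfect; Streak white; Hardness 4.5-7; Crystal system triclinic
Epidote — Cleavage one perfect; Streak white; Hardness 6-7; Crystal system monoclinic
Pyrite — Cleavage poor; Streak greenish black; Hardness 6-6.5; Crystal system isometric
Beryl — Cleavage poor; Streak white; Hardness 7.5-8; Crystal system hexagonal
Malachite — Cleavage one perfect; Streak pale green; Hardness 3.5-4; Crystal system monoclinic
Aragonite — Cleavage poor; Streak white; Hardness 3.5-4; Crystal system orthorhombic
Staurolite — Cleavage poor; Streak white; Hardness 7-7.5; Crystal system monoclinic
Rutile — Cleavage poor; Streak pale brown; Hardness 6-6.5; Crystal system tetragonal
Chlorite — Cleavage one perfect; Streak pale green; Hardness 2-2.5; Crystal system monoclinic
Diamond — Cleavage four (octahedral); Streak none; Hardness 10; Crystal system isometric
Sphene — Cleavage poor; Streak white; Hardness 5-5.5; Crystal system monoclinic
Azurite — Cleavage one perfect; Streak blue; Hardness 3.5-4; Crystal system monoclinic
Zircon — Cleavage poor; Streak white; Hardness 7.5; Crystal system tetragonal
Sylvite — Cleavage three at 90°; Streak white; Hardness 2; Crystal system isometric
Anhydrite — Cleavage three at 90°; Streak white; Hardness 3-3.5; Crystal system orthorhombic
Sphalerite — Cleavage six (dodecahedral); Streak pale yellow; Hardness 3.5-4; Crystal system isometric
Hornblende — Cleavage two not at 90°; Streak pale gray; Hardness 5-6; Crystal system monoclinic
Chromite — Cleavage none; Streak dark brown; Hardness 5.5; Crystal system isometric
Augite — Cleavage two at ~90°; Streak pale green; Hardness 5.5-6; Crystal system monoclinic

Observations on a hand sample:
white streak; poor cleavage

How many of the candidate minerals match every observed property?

White streak: Kyanite, Epidote, Beryl, Aragonite, Staurolite, Sphene, Zircon, Sylvite, Anhydrite remain.
Poor cleavage eliminates Kyanite, Epidote, Sylvite, Anhydrite.
The minerals that satisfy all observations are Aragonite, Beryl, Sphene, Staurolite, Zircon.
That is 5 minerals.

5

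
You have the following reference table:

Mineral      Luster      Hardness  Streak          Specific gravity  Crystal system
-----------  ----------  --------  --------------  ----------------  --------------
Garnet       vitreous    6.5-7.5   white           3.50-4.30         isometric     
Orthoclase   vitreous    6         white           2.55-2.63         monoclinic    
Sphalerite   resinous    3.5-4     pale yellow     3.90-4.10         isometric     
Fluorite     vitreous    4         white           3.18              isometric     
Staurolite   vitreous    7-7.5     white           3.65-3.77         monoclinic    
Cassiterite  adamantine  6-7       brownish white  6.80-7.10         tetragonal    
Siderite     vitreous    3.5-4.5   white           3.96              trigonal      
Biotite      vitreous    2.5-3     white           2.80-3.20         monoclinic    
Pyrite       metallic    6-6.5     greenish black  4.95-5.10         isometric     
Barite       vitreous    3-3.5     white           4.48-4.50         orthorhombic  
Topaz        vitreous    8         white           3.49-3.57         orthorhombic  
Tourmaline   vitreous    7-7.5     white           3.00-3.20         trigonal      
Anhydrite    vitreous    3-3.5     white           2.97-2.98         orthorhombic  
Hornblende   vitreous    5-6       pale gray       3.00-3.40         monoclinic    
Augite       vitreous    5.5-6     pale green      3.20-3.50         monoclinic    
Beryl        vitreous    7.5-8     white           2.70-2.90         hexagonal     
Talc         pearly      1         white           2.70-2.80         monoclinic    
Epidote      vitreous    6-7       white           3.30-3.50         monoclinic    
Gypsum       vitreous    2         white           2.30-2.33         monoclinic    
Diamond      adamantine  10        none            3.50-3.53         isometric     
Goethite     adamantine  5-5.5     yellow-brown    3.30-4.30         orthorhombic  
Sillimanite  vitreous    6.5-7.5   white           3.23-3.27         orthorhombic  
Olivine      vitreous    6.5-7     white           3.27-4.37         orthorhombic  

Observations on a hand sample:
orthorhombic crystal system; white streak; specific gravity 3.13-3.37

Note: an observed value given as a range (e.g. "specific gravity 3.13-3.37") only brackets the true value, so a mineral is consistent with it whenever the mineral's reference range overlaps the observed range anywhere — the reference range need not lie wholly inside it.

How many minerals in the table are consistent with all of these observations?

2

Orthorhombic crystal system: Barite, Topaz, Anhydrite, Goethite, Sillimanite, Olivine remain.
White streak rules out Goethite.
Specific gravity 3.13-3.37: leaves Sillimanite, Olivine.
Consistent with every observation: Olivine, Sillimanite.
That is 2 minerals.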